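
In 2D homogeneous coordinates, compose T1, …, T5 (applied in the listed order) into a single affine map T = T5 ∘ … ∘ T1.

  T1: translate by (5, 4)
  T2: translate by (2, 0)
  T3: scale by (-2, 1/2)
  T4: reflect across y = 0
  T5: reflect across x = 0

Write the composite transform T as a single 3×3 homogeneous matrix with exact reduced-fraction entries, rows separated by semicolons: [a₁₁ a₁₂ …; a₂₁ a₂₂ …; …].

T = [2 0 14; 0 -1/2 -2; 0 0 1]

T1 = [1 0 5; 0 1 4; 0 0 1]
T2·T1 = [1 0 7; 0 1 4; 0 0 1]
T3·…·T1 = [-2 0 -14; 0 1/2 2; 0 0 1]
T4·…·T1 = [-2 0 -14; 0 -1/2 -2; 0 0 1]
T5·…·T1 = [2 0 14; 0 -1/2 -2; 0 0 1]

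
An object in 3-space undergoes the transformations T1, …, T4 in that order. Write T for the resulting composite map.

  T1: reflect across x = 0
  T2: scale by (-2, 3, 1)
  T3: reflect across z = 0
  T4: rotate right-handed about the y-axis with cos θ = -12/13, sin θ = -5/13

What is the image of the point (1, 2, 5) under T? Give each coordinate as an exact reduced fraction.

T(p) = (1/13, 6, 70/13)

T1 reflect across x = 0: (1, 2, 5) → (-1, 2, 5)
T2 scale by (-2, 3, 1): (-1, 2, 5) → (2, 6, 5)
T3 reflect across z = 0: (2, 6, 5) → (2, 6, -5)
T4 rotate right-handed about the y-axis with cos θ = -12/13, sin θ = -5/13: (2, 6, -5) → (1/13, 6, 70/13)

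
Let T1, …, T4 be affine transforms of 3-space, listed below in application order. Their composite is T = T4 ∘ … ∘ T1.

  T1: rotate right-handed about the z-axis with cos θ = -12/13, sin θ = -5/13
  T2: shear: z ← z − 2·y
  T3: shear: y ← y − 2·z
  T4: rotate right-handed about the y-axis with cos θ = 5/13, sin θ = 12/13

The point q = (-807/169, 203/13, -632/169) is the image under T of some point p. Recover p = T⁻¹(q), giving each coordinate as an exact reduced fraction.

T1 = [-12/13 5/13 0 0; -5/13 -12/13 0 0; 0 0 1 0; 0 0 0 1]
T2·T1 = [-12/13 5/13 0 0; -5/13 -12/13 0 0; 10/13 24/13 1 0; 0 0 0 1]
T3·…·T1 = [-12/13 5/13 0 0; -25/13 -60/13 -2 0; 10/13 24/13 1 0; 0 0 0 1]
T4·…·T1 = [60/169 313/169 12/13 0; -25/13 -60/13 -2 0; 194/169 60/169 5/13 0; 0 0 0 1]
det M = 1; M⁻¹ = [-180/169 -5/13 94/169 0; -263/169 -12/13 -180/169 0; 60/13 2 25/13 0; 0 0 0 1]
M⁻¹ · (-807/169, 203/13, -632/169)ᵀ = (-3, -3, 2)ᵀ

p = (-3, -3, 2)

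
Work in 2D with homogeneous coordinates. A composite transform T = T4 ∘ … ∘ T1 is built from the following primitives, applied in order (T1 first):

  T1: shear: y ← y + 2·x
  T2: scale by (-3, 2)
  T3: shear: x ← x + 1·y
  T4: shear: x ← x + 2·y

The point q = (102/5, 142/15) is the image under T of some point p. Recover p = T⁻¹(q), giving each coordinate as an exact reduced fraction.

p = (8/3, -3/5)

T1 = [1 0 0; 2 1 0; 0 0 1]
T2·T1 = [-3 0 0; 4 2 0; 0 0 1]
T3·…·T1 = [1 2 0; 4 2 0; 0 0 1]
T4·…·T1 = [9 6 0; 4 2 0; 0 0 1]
det M = -6; M⁻¹ = [-1/3 1 0; 2/3 -3/2 0; 0 0 1]
M⁻¹ · (102/5, 142/15)ᵀ = (8/3, -3/5)ᵀ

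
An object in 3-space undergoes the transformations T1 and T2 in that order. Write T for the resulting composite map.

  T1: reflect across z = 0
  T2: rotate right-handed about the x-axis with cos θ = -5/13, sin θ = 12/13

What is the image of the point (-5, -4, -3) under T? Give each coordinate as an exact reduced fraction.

T(p) = (-5, -16/13, -63/13)

T1 reflect across z = 0: (-5, -4, -3) → (-5, -4, 3)
T2 rotate right-handed about the x-axis with cos θ = -5/13, sin θ = 12/13: (-5, -4, 3) → (-5, -16/13, -63/13)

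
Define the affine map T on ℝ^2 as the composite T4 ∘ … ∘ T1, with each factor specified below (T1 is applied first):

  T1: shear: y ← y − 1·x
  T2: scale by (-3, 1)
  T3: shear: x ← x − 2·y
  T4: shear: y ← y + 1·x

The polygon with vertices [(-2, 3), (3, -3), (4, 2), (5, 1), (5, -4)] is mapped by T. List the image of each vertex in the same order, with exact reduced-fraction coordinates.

image vertices: (-4, 1), (3, -3), (-8, -10), (-7, -11), (3, -6)

T1 shear: y ← y − 1·x: (-2, 3) → (-2, 5); (3, -3) → (3, -6); (4, 2) → (4, -2); (5, 1) → (5, -4); (5, -4) → (5, -9)
T2 scale by (-3, 1): (-2, 5) → (6, 5); (3, -6) → (-9, -6); (4, -2) → (-12, -2); (5, -4) → (-15, -4); (5, -9) → (-15, -9)
T3 shear: x ← x − 2·y: (6, 5) → (-4, 5); (-9, -6) → (3, -6); (-12, -2) → (-8, -2); (-15, -4) → (-7, -4); (-15, -9) → (3, -9)
T4 shear: y ← y + 1·x: (-4, 5) → (-4, 1); (3, -6) → (3, -3); (-8, -2) → (-8, -10); (-7, -4) → (-7, -11); (3, -9) → (3, -6)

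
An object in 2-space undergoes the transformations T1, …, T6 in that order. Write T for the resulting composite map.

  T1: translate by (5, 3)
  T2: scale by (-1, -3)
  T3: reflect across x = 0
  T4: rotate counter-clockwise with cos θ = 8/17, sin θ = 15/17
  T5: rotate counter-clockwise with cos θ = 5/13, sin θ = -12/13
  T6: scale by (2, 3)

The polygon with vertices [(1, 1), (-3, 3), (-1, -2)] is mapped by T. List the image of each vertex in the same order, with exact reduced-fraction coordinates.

image vertices: (2136/221, -8298/221), (124/221, -12006/221), (1634/221, -2232/221)

T1 translate by (5, 3): (1, 1) → (6, 4); (-3, 3) → (2, 6); (-1, -2) → (4, 1)
T2 scale by (-1, -3): (6, 4) → (-6, -12); (2, 6) → (-2, -18); (4, 1) → (-4, -3)
T3 reflect across x = 0: (-6, -12) → (6, -12); (-2, -18) → (2, -18); (-4, -3) → (4, -3)
T4 rotate counter-clockwise with cos θ = 8/17, sin θ = 15/17: (6, -12) → (228/17, -6/17); (2, -18) → (286/17, -114/17); (4, -3) → (77/17, 36/17)
T5 rotate counter-clockwise with cos θ = 5/13, sin θ = -12/13: (228/17, -6/17) → (1068/221, -2766/221); (286/17, -114/17) → (62/221, -4002/221); (77/17, 36/17) → (817/221, -744/221)
T6 scale by (2, 3): (1068/221, -2766/221) → (2136/221, -8298/221); (62/221, -4002/221) → (124/221, -12006/221); (817/221, -744/221) → (1634/221, -2232/221)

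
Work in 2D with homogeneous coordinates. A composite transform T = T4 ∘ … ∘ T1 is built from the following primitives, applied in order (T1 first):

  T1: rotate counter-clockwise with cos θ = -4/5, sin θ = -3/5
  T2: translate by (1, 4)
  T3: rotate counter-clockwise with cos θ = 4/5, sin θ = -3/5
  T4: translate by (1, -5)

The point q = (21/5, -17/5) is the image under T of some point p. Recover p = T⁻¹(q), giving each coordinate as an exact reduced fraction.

p = (0, 1)

T1 = [-4/5 3/5 0; -3/5 -4/5 0; 0 0 1]
T2·T1 = [-4/5 3/5 1; -3/5 -4/5 4; 0 0 1]
T3·…·T1 = [-1 0 16/5; 0 -1 13/5; 0 0 1]
T4·…·T1 = [-1 0 21/5; 0 -1 -12/5; 0 0 1]
det M = 1; M⁻¹ = [-1 0 21/5; 0 -1 -12/5; 0 0 1]
M⁻¹ · (21/5, -17/5)ᵀ = (0, 1)ᵀ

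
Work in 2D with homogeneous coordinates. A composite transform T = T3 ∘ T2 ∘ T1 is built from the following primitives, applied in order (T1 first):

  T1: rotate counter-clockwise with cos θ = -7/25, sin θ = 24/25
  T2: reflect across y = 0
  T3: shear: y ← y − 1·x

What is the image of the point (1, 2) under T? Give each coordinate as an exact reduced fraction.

T(p) = (-11/5, 9/5)

T1 rotate counter-clockwise with cos θ = -7/25, sin θ = 24/25: (1, 2) → (-11/5, 2/5)
T2 reflect across y = 0: (-11/5, 2/5) → (-11/5, -2/5)
T3 shear: y ← y − 1·x: (-11/5, -2/5) → (-11/5, 9/5)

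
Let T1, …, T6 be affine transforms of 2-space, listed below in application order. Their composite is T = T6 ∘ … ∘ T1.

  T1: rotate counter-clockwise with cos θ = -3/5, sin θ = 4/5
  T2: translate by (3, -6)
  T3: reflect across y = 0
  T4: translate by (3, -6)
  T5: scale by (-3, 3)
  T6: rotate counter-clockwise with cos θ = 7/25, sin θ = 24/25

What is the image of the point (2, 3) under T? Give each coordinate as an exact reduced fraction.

T1 rotate counter-clockwise with cos θ = -3/5, sin θ = 4/5: (2, 3) → (-18/5, -1/5)
T2 translate by (3, -6): (-18/5, -1/5) → (-3/5, -31/5)
T3 reflect across y = 0: (-3/5, -31/5) → (-3/5, 31/5)
T4 translate by (3, -6): (-3/5, 31/5) → (12/5, 1/5)
T5 scale by (-3, 3): (12/5, 1/5) → (-36/5, 3/5)
T6 rotate counter-clockwise with cos θ = 7/25, sin θ = 24/25: (-36/5, 3/5) → (-324/125, -843/125)

T(p) = (-324/125, -843/125)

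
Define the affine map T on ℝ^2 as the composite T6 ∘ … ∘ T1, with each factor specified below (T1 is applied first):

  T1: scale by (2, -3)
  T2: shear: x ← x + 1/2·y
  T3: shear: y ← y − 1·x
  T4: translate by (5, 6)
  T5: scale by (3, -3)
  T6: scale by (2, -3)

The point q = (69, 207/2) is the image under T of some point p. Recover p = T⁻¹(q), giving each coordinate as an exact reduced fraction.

T1 = [2 0 0; 0 -3 0; 0 0 1]
T2·T1 = [2 -3/2 0; 0 -3 0; 0 0 1]
T3·…·T1 = [2 -3/2 0; -2 -3/2 0; 0 0 1]
T4·…·T1 = [2 -3/2 5; -2 -3/2 6; 0 0 1]
T5·…·T1 = [6 -9/2 15; 6 9/2 -18; 0 0 1]
T6·…·T1 = [12 -9 30; -18 -27/2 54; 0 0 1]
det M = -324; M⁻¹ = [1/24 -1/36 1/4; -1/18 -1/27 11/3; 0 0 1]
M⁻¹ · (69, 207/2)ᵀ = (1/4, -4)ᵀ

p = (1/4, -4)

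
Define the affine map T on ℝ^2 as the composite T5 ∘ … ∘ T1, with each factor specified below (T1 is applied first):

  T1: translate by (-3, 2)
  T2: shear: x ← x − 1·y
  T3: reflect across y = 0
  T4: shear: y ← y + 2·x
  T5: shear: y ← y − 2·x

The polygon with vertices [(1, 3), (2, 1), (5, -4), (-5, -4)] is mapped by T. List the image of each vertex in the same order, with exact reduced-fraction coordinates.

T1 translate by (-3, 2): (1, 3) → (-2, 5); (2, 1) → (-1, 3); (5, -4) → (2, -2); (-5, -4) → (-8, -2)
T2 shear: x ← x − 1·y: (-2, 5) → (-7, 5); (-1, 3) → (-4, 3); (2, -2) → (4, -2); (-8, -2) → (-6, -2)
T3 reflect across y = 0: (-7, 5) → (-7, -5); (-4, 3) → (-4, -3); (4, -2) → (4, 2); (-6, -2) → (-6, 2)
T4 shear: y ← y + 2·x: (-7, -5) → (-7, -19); (-4, -3) → (-4, -11); (4, 2) → (4, 10); (-6, 2) → (-6, -10)
T5 shear: y ← y − 2·x: (-7, -19) → (-7, -5); (-4, -11) → (-4, -3); (4, 10) → (4, 2); (-6, -10) → (-6, 2)

image vertices: (-7, -5), (-4, -3), (4, 2), (-6, 2)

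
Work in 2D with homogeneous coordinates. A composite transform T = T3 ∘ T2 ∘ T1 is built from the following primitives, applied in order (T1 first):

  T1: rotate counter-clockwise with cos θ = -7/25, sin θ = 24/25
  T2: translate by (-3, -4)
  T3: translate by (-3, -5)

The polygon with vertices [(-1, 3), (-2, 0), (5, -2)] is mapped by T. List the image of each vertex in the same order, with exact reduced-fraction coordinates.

T1 rotate counter-clockwise with cos θ = -7/25, sin θ = 24/25: (-1, 3) → (-13/5, -9/5); (-2, 0) → (14/25, -48/25); (5, -2) → (13/25, 134/25)
T2 translate by (-3, -4): (-13/5, -9/5) → (-28/5, -29/5); (14/25, -48/25) → (-61/25, -148/25); (13/25, 134/25) → (-62/25, 34/25)
T3 translate by (-3, -5): (-28/5, -29/5) → (-43/5, -54/5); (-61/25, -148/25) → (-136/25, -273/25); (-62/25, 34/25) → (-137/25, -91/25)

image vertices: (-43/5, -54/5), (-136/25, -273/25), (-137/25, -91/25)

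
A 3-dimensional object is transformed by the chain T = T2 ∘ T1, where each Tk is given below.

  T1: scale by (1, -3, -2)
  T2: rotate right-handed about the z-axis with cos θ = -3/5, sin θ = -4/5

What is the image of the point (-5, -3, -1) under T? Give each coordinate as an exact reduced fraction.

T(p) = (51/5, -7/5, 2)

T1 scale by (1, -3, -2): (-5, -3, -1) → (-5, 9, 2)
T2 rotate right-handed about the z-axis with cos θ = -3/5, sin θ = -4/5: (-5, 9, 2) → (51/5, -7/5, 2)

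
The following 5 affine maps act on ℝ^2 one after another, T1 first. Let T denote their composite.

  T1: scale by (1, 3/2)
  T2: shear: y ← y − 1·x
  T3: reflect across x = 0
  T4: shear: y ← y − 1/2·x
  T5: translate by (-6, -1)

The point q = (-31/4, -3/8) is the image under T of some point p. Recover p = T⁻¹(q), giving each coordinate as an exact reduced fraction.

T1 = [1 0 0; 0 3/2 0; 0 0 1]
T2·T1 = [1 0 0; -1 3/2 0; 0 0 1]
T3·…·T1 = [-1 0 0; -1 3/2 0; 0 0 1]
T4·…·T1 = [-1 0 0; -1/2 3/2 0; 0 0 1]
T5·…·T1 = [-1 0 -6; -1/2 3/2 -1; 0 0 1]
det M = -3/2; M⁻¹ = [-1 0 -6; -1/3 2/3 -4/3; 0 0 1]
M⁻¹ · (-31/4, -3/8)ᵀ = (7/4, 1)ᵀ

p = (7/4, 1)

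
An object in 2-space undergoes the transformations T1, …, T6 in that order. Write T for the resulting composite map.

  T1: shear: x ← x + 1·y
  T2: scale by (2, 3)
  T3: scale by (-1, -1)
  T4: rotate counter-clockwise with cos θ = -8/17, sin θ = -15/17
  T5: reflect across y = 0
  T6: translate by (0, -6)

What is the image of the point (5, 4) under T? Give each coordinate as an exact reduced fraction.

T(p) = (-36/17, -468/17)

T1 shear: x ← x + 1·y: (5, 4) → (9, 4)
T2 scale by (2, 3): (9, 4) → (18, 12)
T3 scale by (-1, -1): (18, 12) → (-18, -12)
T4 rotate counter-clockwise with cos θ = -8/17, sin θ = -15/17: (-18, -12) → (-36/17, 366/17)
T5 reflect across y = 0: (-36/17, 366/17) → (-36/17, -366/17)
T6 translate by (0, -6): (-36/17, -366/17) → (-36/17, -468/17)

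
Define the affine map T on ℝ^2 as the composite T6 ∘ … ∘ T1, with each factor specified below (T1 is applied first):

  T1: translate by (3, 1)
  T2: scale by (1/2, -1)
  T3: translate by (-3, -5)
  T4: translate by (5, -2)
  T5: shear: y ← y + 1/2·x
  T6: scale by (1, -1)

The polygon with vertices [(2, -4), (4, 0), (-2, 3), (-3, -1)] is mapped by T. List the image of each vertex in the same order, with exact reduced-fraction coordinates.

T1 translate by (3, 1): (2, -4) → (5, -3); (4, 0) → (7, 1); (-2, 3) → (1, 4); (-3, -1) → (0, 0)
T2 scale by (1/2, -1): (5, -3) → (5/2, 3); (7, 1) → (7/2, -1); (1, 4) → (1/2, -4); (0, 0) → (0, 0)
T3 translate by (-3, -5): (5/2, 3) → (-1/2, -2); (7/2, -1) → (1/2, -6); (1/2, -4) → (-5/2, -9); (0, 0) → (-3, -5)
T4 translate by (5, -2): (-1/2, -2) → (9/2, -4); (1/2, -6) → (11/2, -8); (-5/2, -9) → (5/2, -11); (-3, -5) → (2, -7)
T5 shear: y ← y + 1/2·x: (9/2, -4) → (9/2, -7/4); (11/2, -8) → (11/2, -21/4); (5/2, -11) → (5/2, -39/4); (2, -7) → (2, -6)
T6 scale by (1, -1): (9/2, -7/4) → (9/2, 7/4); (11/2, -21/4) → (11/2, 21/4); (5/2, -39/4) → (5/2, 39/4); (2, -6) → (2, 6)

image vertices: (9/2, 7/4), (11/2, 21/4), (5/2, 39/4), (2, 6)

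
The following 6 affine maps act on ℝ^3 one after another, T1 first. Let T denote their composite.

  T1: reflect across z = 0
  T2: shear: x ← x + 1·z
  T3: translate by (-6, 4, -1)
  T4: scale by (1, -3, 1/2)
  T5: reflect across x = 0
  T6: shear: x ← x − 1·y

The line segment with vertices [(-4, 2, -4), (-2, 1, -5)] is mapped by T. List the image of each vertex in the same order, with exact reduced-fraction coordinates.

T1 reflect across z = 0: (-4, 2, -4) → (-4, 2, 4); (-2, 1, -5) → (-2, 1, 5)
T2 shear: x ← x + 1·z: (-4, 2, 4) → (0, 2, 4); (-2, 1, 5) → (3, 1, 5)
T3 translate by (-6, 4, -1): (0, 2, 4) → (-6, 6, 3); (3, 1, 5) → (-3, 5, 4)
T4 scale by (1, -3, 1/2): (-6, 6, 3) → (-6, -18, 3/2); (-3, 5, 4) → (-3, -15, 2)
T5 reflect across x = 0: (-6, -18, 3/2) → (6, -18, 3/2); (-3, -15, 2) → (3, -15, 2)
T6 shear: x ← x − 1·y: (6, -18, 3/2) → (24, -18, 3/2); (3, -15, 2) → (18, -15, 2)

image vertices: (24, -18, 3/2), (18, -15, 2)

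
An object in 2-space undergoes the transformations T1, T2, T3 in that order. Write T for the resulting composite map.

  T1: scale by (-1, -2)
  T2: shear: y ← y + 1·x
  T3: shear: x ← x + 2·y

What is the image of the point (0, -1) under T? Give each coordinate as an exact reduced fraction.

T1 scale by (-1, -2): (0, -1) → (0, 2)
T2 shear: y ← y + 1·x: (0, 2) → (0, 2)
T3 shear: x ← x + 2·y: (0, 2) → (4, 2)

T(p) = (4, 2)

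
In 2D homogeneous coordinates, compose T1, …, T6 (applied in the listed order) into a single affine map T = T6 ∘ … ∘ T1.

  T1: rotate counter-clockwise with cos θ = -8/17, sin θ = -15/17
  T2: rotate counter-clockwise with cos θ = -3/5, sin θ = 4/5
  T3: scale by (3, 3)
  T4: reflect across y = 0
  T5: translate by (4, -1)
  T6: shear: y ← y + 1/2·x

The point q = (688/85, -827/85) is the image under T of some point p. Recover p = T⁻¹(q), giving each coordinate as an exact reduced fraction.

T1 = [-8/17 15/17 0; -15/17 -8/17 0; 0 0 1]
T2·T1 = [84/85 -13/85 0; 13/85 84/85 0; 0 0 1]
T3·…·T1 = [252/85 -39/85 0; 39/85 252/85 0; 0 0 1]
T4·…·T1 = [252/85 -39/85 0; -39/85 -252/85 0; 0 0 1]
T5·…·T1 = [252/85 -39/85 4; -39/85 -252/85 -1; 0 0 1]
T6·…·T1 = [252/85 -39/85 4; 87/85 -543/170 1; 0 0 1]
det M = -9; M⁻¹ = [181/510 -13/255 -349/255; 29/255 -28/85 -32/255; 0 0 1]
M⁻¹ · (688/85, -827/85)ᵀ = (2, 4)ᵀ

p = (2, 4)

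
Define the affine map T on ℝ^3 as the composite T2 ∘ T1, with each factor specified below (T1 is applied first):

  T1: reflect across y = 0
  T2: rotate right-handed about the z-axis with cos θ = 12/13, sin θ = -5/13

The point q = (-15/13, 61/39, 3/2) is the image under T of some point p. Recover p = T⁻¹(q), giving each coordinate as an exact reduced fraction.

p = (-5/3, -1, 3/2)

T1 = [1 0 0 0; 0 -1 0 0; 0 0 1 0; 0 0 0 1]
T2·T1 = [12/13 -5/13 0 0; -5/13 -12/13 0 0; 0 0 1 0; 0 0 0 1]
det M = -1; M⁻¹ = [12/13 -5/13 0 0; -5/13 -12/13 0 0; 0 0 1 0; 0 0 0 1]
M⁻¹ · (-15/13, 61/39, 3/2)ᵀ = (-5/3, -1, 3/2)ᵀ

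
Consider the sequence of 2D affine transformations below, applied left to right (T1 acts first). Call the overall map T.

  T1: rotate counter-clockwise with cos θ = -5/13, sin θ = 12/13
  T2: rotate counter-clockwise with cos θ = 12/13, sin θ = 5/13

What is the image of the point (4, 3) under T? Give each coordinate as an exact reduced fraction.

T1 rotate counter-clockwise with cos θ = -5/13, sin θ = 12/13: (4, 3) → (-56/13, 33/13)
T2 rotate counter-clockwise with cos θ = 12/13, sin θ = 5/13: (-56/13, 33/13) → (-837/169, 116/169)

T(p) = (-837/169, 116/169)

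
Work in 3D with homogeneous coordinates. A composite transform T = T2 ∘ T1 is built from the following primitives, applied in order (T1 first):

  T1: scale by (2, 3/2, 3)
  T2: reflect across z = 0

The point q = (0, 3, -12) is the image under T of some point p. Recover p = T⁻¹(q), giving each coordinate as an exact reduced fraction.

T1 = [2 0 0 0; 0 3/2 0 0; 0 0 3 0; 0 0 0 1]
T2·T1 = [2 0 0 0; 0 3/2 0 0; 0 0 -3 0; 0 0 0 1]
det M = -9; M⁻¹ = [1/2 0 0 0; 0 2/3 0 0; 0 0 -1/3 0; 0 0 0 1]
M⁻¹ · (0, 3, -12)ᵀ = (0, 2, 4)ᵀ

p = (0, 2, 4)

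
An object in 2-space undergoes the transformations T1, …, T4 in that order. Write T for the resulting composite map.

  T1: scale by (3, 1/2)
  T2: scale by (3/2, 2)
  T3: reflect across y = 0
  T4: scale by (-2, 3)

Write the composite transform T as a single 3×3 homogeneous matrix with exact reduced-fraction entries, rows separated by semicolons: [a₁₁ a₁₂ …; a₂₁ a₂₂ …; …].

T = [-9 0 0; 0 -3 0; 0 0 1]

T1 = [3 0 0; 0 1/2 0; 0 0 1]
T2·T1 = [9/2 0 0; 0 1 0; 0 0 1]
T3·…·T1 = [9/2 0 0; 0 -1 0; 0 0 1]
T4·…·T1 = [-9 0 0; 0 -3 0; 0 0 1]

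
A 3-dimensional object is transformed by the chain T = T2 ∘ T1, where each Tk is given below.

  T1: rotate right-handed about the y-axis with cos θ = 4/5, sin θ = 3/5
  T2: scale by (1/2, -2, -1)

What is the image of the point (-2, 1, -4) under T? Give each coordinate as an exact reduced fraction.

T1 rotate right-handed about the y-axis with cos θ = 4/5, sin θ = 3/5: (-2, 1, -4) → (-4, 1, -2)
T2 scale by (1/2, -2, -1): (-4, 1, -2) → (-2, -2, 2)

T(p) = (-2, -2, 2)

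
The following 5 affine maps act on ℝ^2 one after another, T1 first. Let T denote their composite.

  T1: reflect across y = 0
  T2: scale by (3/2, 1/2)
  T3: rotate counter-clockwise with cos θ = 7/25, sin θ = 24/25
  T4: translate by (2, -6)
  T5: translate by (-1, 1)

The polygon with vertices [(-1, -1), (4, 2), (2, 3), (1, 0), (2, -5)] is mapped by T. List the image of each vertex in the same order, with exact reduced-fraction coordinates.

image vertices: (1/10, -63/10), (91/25, 12/25), (82/25, -127/50), (71/50, -89/25), (-14/25, -71/50)

T1 reflect across y = 0: (-1, -1) → (-1, 1); (4, 2) → (4, -2); (2, 3) → (2, -3); (1, 0) → (1, 0); (2, -5) → (2, 5)
T2 scale by (3/2, 1/2): (-1, 1) → (-3/2, 1/2); (4, -2) → (6, -1); (2, -3) → (3, -3/2); (1, 0) → (3/2, 0); (2, 5) → (3, 5/2)
T3 rotate counter-clockwise with cos θ = 7/25, sin θ = 24/25: (-3/2, 1/2) → (-9/10, -13/10); (6, -1) → (66/25, 137/25); (3, -3/2) → (57/25, 123/50); (3/2, 0) → (21/50, 36/25); (3, 5/2) → (-39/25, 179/50)
T4 translate by (2, -6): (-9/10, -13/10) → (11/10, -73/10); (66/25, 137/25) → (116/25, -13/25); (57/25, 123/50) → (107/25, -177/50); (21/50, 36/25) → (121/50, -114/25); (-39/25, 179/50) → (11/25, -121/50)
T5 translate by (-1, 1): (11/10, -73/10) → (1/10, -63/10); (116/25, -13/25) → (91/25, 12/25); (107/25, -177/50) → (82/25, -127/50); (121/50, -114/25) → (71/50, -89/25); (11/25, -121/50) → (-14/25, -71/50)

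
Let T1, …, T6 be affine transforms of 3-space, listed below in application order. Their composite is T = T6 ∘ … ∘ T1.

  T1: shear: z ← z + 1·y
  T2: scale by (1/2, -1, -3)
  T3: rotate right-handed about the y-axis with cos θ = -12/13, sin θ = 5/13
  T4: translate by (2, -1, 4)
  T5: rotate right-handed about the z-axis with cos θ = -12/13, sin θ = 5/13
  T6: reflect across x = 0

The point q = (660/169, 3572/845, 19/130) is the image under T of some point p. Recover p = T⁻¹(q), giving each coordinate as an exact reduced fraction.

p = (-3, 7/5, -3)

T1 = [1 0 0 0; 0 1 0 0; 0 1 1 0; 0 0 0 1]
T2·T1 = [1/2 0 0 0; 0 -1 0 0; 0 -3 -3 0; 0 0 0 1]
T3·…·T1 = [-6/13 -15/13 -15/13 0; 0 -1 0 0; -5/26 36/13 36/13 0; 0 0 0 1]
T4·…·T1 = [-6/13 -15/13 -15/13 2; 0 -1 0 -1; -5/26 36/13 36/13 4; 0 0 0 1]
T5·…·T1 = [72/169 245/169 180/169 -19/13; -30/169 81/169 -75/169 22/13; -5/26 36/13 36/13 4; 0 0 0 1]
T6·…·T1 = [-72/169 -245/169 -180/169 19/13; -30/169 81/169 -75/169 22/13; -5/26 36/13 36/13 4; 0 0 0 1]
det M = -3/2; M⁻¹ = [-288/169 -120/169 -10/13 88/13; -5/13 12/13 0 -1; 45/169 -493/507 4/13 1/39; 0 0 0 1]
M⁻¹ · (660/169, 3572/845, 19/130)ᵀ = (-3, 7/5, -3)ᵀ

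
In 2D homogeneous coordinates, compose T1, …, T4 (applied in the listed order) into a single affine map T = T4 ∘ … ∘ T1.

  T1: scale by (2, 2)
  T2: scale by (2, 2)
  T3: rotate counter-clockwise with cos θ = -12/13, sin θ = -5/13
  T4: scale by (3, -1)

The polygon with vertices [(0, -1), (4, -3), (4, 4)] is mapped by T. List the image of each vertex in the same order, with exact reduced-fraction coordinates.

T1 scale by (2, 2): (0, -1) → (0, -2); (4, -3) → (8, -6); (4, 4) → (8, 8)
T2 scale by (2, 2): (0, -2) → (0, -4); (8, -6) → (16, -12); (8, 8) → (16, 16)
T3 rotate counter-clockwise with cos θ = -12/13, sin θ = -5/13: (0, -4) → (-20/13, 48/13); (16, -12) → (-252/13, 64/13); (16, 16) → (-112/13, -272/13)
T4 scale by (3, -1): (-20/13, 48/13) → (-60/13, -48/13); (-252/13, 64/13) → (-756/13, -64/13); (-112/13, -272/13) → (-336/13, 272/13)

image vertices: (-60/13, -48/13), (-756/13, -64/13), (-336/13, 272/13)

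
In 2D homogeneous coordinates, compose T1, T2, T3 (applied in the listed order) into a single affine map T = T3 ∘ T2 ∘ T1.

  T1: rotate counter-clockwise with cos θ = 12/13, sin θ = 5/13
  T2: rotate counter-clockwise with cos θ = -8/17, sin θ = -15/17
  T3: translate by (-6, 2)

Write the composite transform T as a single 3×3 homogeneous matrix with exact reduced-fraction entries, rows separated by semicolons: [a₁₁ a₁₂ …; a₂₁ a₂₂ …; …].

T = [-21/221 220/221 -6; -220/221 -21/221 2; 0 0 1]

T1 = [12/13 -5/13 0; 5/13 12/13 0; 0 0 1]
T2·T1 = [-21/221 220/221 0; -220/221 -21/221 0; 0 0 1]
T3·…·T1 = [-21/221 220/221 -6; -220/221 -21/221 2; 0 0 1]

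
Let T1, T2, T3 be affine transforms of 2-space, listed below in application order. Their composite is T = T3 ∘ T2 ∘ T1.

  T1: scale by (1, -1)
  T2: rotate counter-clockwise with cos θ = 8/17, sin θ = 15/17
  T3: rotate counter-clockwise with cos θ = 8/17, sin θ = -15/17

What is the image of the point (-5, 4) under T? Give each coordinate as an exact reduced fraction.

T(p) = (-5, -4)

T1 scale by (1, -1): (-5, 4) → (-5, -4)
T2 rotate counter-clockwise with cos θ = 8/17, sin θ = 15/17: (-5, -4) → (20/17, -107/17)
T3 rotate counter-clockwise with cos θ = 8/17, sin θ = -15/17: (20/17, -107/17) → (-5, -4)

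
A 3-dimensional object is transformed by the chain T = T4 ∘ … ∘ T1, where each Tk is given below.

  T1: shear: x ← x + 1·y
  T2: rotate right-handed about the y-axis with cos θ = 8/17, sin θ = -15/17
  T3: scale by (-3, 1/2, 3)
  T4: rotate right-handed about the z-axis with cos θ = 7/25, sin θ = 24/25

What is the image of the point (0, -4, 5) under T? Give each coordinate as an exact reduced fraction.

T1 shear: x ← x + 1·y: (0, -4, 5) → (-4, -4, 5)
T2 rotate right-handed about the y-axis with cos θ = 8/17, sin θ = -15/17: (-4, -4, 5) → (-107/17, -4, -20/17)
T3 scale by (-3, 1/2, 3): (-107/17, -4, -20/17) → (321/17, -2, -60/17)
T4 rotate right-handed about the z-axis with cos θ = 7/25, sin θ = 24/25: (321/17, -2, -60/17) → (3063/425, 7466/425, -60/17)

T(p) = (3063/425, 7466/425, -60/17)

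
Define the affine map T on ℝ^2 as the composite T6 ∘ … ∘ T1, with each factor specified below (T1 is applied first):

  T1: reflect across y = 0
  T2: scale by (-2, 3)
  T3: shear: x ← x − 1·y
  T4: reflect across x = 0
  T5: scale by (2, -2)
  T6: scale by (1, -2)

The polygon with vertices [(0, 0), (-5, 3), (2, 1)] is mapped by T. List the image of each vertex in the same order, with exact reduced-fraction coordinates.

T1 reflect across y = 0: (0, 0) → (0, 0); (-5, 3) → (-5, -3); (2, 1) → (2, -1)
T2 scale by (-2, 3): (0, 0) → (0, 0); (-5, -3) → (10, -9); (2, -1) → (-4, -3)
T3 shear: x ← x − 1·y: (0, 0) → (0, 0); (10, -9) → (19, -9); (-4, -3) → (-1, -3)
T4 reflect across x = 0: (0, 0) → (0, 0); (19, -9) → (-19, -9); (-1, -3) → (1, -3)
T5 scale by (2, -2): (0, 0) → (0, 0); (-19, -9) → (-38, 18); (1, -3) → (2, 6)
T6 scale by (1, -2): (0, 0) → (0, 0); (-38, 18) → (-38, -36); (2, 6) → (2, -12)

image vertices: (0, 0), (-38, -36), (2, -12)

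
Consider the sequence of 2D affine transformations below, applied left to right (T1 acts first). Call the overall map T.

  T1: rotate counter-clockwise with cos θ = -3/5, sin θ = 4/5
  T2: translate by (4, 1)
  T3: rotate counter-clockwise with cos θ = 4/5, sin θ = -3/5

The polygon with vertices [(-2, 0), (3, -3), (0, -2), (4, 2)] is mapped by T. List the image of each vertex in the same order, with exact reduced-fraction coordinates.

T1 rotate counter-clockwise with cos θ = -3/5, sin θ = 4/5: (-2, 0) → (6/5, -8/5); (3, -3) → (3/5, 21/5); (0, -2) → (8/5, 6/5); (4, 2) → (-4, 2)
T2 translate by (4, 1): (6/5, -8/5) → (26/5, -3/5); (3/5, 21/5) → (23/5, 26/5); (8/5, 6/5) → (28/5, 11/5); (-4, 2) → (0, 3)
T3 rotate counter-clockwise with cos θ = 4/5, sin θ = -3/5: (26/5, -3/5) → (19/5, -18/5); (23/5, 26/5) → (34/5, 7/5); (28/5, 11/5) → (29/5, -8/5); (0, 3) → (9/5, 12/5)

image vertices: (19/5, -18/5), (34/5, 7/5), (29/5, -8/5), (9/5, 12/5)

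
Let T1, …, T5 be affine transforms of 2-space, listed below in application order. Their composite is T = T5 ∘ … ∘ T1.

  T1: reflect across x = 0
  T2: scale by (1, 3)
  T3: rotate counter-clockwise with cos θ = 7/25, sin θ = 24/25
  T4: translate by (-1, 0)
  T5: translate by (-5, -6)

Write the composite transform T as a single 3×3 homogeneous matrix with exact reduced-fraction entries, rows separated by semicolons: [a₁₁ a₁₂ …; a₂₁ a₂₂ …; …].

T1 = [-1 0 0; 0 1 0; 0 0 1]
T2·T1 = [-1 0 0; 0 3 0; 0 0 1]
T3·…·T1 = [-7/25 -72/25 0; -24/25 21/25 0; 0 0 1]
T4·…·T1 = [-7/25 -72/25 -1; -24/25 21/25 0; 0 0 1]
T5·…·T1 = [-7/25 -72/25 -6; -24/25 21/25 -6; 0 0 1]

T = [-7/25 -72/25 -6; -24/25 21/25 -6; 0 0 1]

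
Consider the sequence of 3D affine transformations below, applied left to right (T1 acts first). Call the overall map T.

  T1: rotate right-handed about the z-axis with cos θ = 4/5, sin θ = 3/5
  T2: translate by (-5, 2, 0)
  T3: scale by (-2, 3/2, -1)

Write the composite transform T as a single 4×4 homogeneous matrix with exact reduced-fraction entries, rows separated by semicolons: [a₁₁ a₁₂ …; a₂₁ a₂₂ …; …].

T = [-8/5 6/5 0 10; 9/10 6/5 0 3; 0 0 -1 0; 0 0 0 1]

T1 = [4/5 -3/5 0 0; 3/5 4/5 0 0; 0 0 1 0; 0 0 0 1]
T2·T1 = [4/5 -3/5 0 -5; 3/5 4/5 0 2; 0 0 1 0; 0 0 0 1]
T3·…·T1 = [-8/5 6/5 0 10; 9/10 6/5 0 3; 0 0 -1 0; 0 0 0 1]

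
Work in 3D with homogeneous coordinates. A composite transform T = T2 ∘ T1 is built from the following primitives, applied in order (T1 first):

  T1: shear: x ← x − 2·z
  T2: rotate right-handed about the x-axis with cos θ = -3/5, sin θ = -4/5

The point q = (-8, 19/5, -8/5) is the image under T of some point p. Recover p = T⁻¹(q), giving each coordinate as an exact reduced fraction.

T1 = [1 0 -2 0; 0 1 0 0; 0 0 1 0; 0 0 0 1]
T2·T1 = [1 0 -2 0; 0 -3/5 4/5 0; 0 -4/5 -3/5 0; 0 0 0 1]
det M = 1; M⁻¹ = [1 8/5 -6/5 0; 0 -3/5 -4/5 0; 0 4/5 -3/5 0; 0 0 0 1]
M⁻¹ · (-8, 19/5, -8/5)ᵀ = (0, -1, 4)ᵀ

p = (0, -1, 4)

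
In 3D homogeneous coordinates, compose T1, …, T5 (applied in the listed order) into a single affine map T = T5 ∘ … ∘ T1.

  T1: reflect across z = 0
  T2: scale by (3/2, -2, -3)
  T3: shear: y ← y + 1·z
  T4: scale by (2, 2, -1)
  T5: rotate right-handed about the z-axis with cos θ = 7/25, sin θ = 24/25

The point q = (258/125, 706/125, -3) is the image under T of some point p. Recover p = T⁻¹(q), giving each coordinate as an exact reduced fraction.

T1 = [1 0 0 0; 0 1 0 0; 0 0 -1 0; 0 0 0 1]
T2·T1 = [3/2 0 0 0; 0 -2 0 0; 0 0 3 0; 0 0 0 1]
T3·…·T1 = [3/2 0 0 0; 0 -2 3 0; 0 0 3 0; 0 0 0 1]
T4·…·T1 = [3 0 0 0; 0 -4 6 0; 0 0 -3 0; 0 0 0 1]
T5·…·T1 = [21/25 96/25 -144/25 0; 72/25 -28/25 42/25 0; 0 0 -3 0; 0 0 0 1]
det M = 36; M⁻¹ = [7/75 8/25 0 0; 6/25 -7/100 -1/2 0; 0 0 -1/3 0; 0 0 0 1]
M⁻¹ · (258/125, 706/125, -3)ᵀ = (2, 8/5, 1)ᵀ

p = (2, 8/5, 1)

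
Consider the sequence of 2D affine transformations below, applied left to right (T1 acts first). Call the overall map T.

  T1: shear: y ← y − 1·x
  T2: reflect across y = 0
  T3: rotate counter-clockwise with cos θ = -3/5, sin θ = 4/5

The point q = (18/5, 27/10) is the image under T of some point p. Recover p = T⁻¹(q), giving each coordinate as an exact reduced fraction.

T1 = [1 0 0; -1 1 0; 0 0 1]
T2·T1 = [1 0 0; 1 -1 0; 0 0 1]
T3·…·T1 = [-7/5 4/5 0; 1/5 3/5 0; 0 0 1]
det M = -1; M⁻¹ = [-3/5 4/5 0; 1/5 7/5 0; 0 0 1]
M⁻¹ · (18/5, 27/10)ᵀ = (0, 9/2)ᵀ

p = (0, 9/2)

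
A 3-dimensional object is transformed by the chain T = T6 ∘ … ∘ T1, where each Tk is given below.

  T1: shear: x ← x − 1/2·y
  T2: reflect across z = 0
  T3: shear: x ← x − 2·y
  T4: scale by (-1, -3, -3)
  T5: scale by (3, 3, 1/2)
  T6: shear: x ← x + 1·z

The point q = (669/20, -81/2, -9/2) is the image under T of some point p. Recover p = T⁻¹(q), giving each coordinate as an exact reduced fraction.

p = (-7/5, 9/2, -3)

T1 = [1 -1/2 0 0; 0 1 0 0; 0 0 1 0; 0 0 0 1]
T2·T1 = [1 -1/2 0 0; 0 1 0 0; 0 0 -1 0; 0 0 0 1]
T3·…·T1 = [1 -5/2 0 0; 0 1 0 0; 0 0 -1 0; 0 0 0 1]
T4·…·T1 = [-1 5/2 0 0; 0 -3 0 0; 0 0 3 0; 0 0 0 1]
T5·…·T1 = [-3 15/2 0 0; 0 -9 0 0; 0 0 3/2 0; 0 0 0 1]
T6·…·T1 = [-3 15/2 3/2 0; 0 -9 0 0; 0 0 3/2 0; 0 0 0 1]
det M = 81/2; M⁻¹ = [-1/3 -5/18 1/3 0; 0 -1/9 0 0; 0 0 2/3 0; 0 0 0 1]
M⁻¹ · (669/20, -81/2, -9/2)ᵀ = (-7/5, 9/2, -3)ᵀ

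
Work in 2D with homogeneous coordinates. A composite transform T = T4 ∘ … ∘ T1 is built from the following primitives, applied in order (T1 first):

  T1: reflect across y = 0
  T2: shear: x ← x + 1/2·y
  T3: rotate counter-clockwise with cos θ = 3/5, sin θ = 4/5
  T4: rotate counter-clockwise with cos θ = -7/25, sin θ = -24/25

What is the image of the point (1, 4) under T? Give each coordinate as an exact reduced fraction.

T1 reflect across y = 0: (1, 4) → (1, -4)
T2 shear: x ← x + 1/2·y: (1, -4) → (-1, -4)
T3 rotate counter-clockwise with cos θ = 3/5, sin θ = 4/5: (-1, -4) → (13/5, -16/5)
T4 rotate counter-clockwise with cos θ = -7/25, sin θ = -24/25: (13/5, -16/5) → (-19/5, -8/5)

T(p) = (-19/5, -8/5)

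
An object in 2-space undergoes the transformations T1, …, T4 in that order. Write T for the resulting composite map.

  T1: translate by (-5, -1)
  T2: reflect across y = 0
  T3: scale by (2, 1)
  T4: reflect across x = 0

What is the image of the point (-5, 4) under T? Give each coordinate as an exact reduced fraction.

T(p) = (20, -3)

T1 translate by (-5, -1): (-5, 4) → (-10, 3)
T2 reflect across y = 0: (-10, 3) → (-10, -3)
T3 scale by (2, 1): (-10, -3) → (-20, -3)
T4 reflect across x = 0: (-20, -3) → (20, -3)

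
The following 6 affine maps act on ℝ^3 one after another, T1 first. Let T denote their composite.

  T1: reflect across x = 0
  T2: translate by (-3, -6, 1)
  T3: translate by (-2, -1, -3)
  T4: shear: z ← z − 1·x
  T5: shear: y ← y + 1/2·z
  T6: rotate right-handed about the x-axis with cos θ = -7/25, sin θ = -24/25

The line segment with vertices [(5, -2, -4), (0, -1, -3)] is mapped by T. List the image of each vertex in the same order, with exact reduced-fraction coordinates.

image vertices: (-10, 29/5, 28/5), (-5, 56/25, 192/25)

T1 reflect across x = 0: (5, -2, -4) → (-5, -2, -4); (0, -1, -3) → (0, -1, -3)
T2 translate by (-3, -6, 1): (-5, -2, -4) → (-8, -8, -3); (0, -1, -3) → (-3, -7, -2)
T3 translate by (-2, -1, -3): (-8, -8, -3) → (-10, -9, -6); (-3, -7, -2) → (-5, -8, -5)
T4 shear: z ← z − 1·x: (-10, -9, -6) → (-10, -9, 4); (-5, -8, -5) → (-5, -8, 0)
T5 shear: y ← y + 1/2·z: (-10, -9, 4) → (-10, -7, 4); (-5, -8, 0) → (-5, -8, 0)
T6 rotate right-handed about the x-axis with cos θ = -7/25, sin θ = -24/25: (-10, -7, 4) → (-10, 29/5, 28/5); (-5, -8, 0) → (-5, 56/25, 192/25)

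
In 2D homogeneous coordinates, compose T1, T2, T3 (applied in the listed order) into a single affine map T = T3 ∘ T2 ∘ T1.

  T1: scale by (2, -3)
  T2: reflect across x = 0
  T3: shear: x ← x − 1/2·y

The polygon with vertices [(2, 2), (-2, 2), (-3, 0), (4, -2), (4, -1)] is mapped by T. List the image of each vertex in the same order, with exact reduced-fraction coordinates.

T1 scale by (2, -3): (2, 2) → (4, -6); (-2, 2) → (-4, -6); (-3, 0) → (-6, 0); (4, -2) → (8, 6); (4, -1) → (8, 3)
T2 reflect across x = 0: (4, -6) → (-4, -6); (-4, -6) → (4, -6); (-6, 0) → (6, 0); (8, 6) → (-8, 6); (8, 3) → (-8, 3)
T3 shear: x ← x − 1/2·y: (-4, -6) → (-1, -6); (4, -6) → (7, -6); (6, 0) → (6, 0); (-8, 6) → (-11, 6); (-8, 3) → (-19/2, 3)

image vertices: (-1, -6), (7, -6), (6, 0), (-11, 6), (-19/2, 3)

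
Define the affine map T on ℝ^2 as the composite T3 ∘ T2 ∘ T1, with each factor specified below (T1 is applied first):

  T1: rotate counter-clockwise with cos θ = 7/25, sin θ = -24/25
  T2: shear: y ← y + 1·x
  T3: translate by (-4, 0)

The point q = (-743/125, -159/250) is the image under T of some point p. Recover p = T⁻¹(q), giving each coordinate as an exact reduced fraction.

T1 = [7/25 24/25 0; -24/25 7/25 0; 0 0 1]
T2·T1 = [7/25 24/25 0; -17/25 31/25 0; 0 0 1]
T3·…·T1 = [7/25 24/25 -4; -17/25 31/25 0; 0 0 1]
det M = 1; M⁻¹ = [31/25 -24/25 124/25; 17/25 7/25 68/25; 0 0 1]
M⁻¹ · (-743/125, -159/250)ᵀ = (-9/5, -3/2)ᵀ

p = (-9/5, -3/2)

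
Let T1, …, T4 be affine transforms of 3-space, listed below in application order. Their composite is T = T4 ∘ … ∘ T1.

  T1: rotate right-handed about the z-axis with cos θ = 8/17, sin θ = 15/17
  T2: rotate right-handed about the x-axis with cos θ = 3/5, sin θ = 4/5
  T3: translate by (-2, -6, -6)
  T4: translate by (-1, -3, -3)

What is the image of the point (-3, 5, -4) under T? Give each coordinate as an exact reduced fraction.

T(p) = (-150/17, -508/85, -989/85)

T1 rotate right-handed about the z-axis with cos θ = 8/17, sin θ = 15/17: (-3, 5, -4) → (-99/17, -5/17, -4)
T2 rotate right-handed about the x-axis with cos θ = 3/5, sin θ = 4/5: (-99/17, -5/17, -4) → (-99/17, 257/85, -224/85)
T3 translate by (-2, -6, -6): (-99/17, 257/85, -224/85) → (-133/17, -253/85, -734/85)
T4 translate by (-1, -3, -3): (-133/17, -253/85, -734/85) → (-150/17, -508/85, -989/85)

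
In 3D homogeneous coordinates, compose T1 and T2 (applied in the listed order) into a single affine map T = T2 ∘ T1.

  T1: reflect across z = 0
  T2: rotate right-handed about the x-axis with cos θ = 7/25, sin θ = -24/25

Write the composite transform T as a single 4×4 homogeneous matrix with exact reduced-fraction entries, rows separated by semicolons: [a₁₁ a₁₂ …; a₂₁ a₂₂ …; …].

T = [1 0 0 0; 0 7/25 -24/25 0; 0 -24/25 -7/25 0; 0 0 0 1]

T1 = [1 0 0 0; 0 1 0 0; 0 0 -1 0; 0 0 0 1]
T2·T1 = [1 0 0 0; 0 7/25 -24/25 0; 0 -24/25 -7/25 0; 0 0 0 1]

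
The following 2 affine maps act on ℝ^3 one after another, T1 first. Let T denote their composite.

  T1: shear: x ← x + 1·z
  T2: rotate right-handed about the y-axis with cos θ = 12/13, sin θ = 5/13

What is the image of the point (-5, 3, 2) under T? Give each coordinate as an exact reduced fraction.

T(p) = (-2, 3, 3)

T1 shear: x ← x + 1·z: (-5, 3, 2) → (-3, 3, 2)
T2 rotate right-handed about the y-axis with cos θ = 12/13, sin θ = 5/13: (-3, 3, 2) → (-2, 3, 3)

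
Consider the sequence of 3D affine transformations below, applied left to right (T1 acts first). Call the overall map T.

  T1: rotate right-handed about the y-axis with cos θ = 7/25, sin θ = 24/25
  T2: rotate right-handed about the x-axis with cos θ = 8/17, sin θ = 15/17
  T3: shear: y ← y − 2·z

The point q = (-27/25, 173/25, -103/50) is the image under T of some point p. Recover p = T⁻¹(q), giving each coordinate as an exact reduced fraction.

T1 = [7/25 0 24/25 0; 0 1 0 0; -24/25 0 7/25 0; 0 0 0 1]
T2·T1 = [7/25 0 24/25 0; 72/85 8/17 -21/85 0; -192/425 15/17 56/425 0; 0 0 0 1]
T3·…·T1 = [7/25 0 24/25 0; 744/425 -22/17 -217/425 0; -192/425 15/17 56/425 0; 0 0 0 1]
det M = 1; M⁻¹ = [7/25 72/85 528/425 0; 0 8/17 31/17 0; 24/25 -21/85 -154/425 0; 0 0 0 1]
M⁻¹ · (-27/25, 173/25, -103/50)ᵀ = (3, -1/2, -2)ᵀ

p = (3, -1/2, -2)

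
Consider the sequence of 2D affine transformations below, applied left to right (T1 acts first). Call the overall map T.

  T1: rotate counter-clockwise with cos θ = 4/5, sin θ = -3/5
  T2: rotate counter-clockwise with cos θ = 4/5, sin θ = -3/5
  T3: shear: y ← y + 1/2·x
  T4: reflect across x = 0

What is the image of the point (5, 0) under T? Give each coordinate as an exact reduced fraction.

T(p) = (-7/5, -41/10)

T1 rotate counter-clockwise with cos θ = 4/5, sin θ = -3/5: (5, 0) → (4, -3)
T2 rotate counter-clockwise with cos θ = 4/5, sin θ = -3/5: (4, -3) → (7/5, -24/5)
T3 shear: y ← y + 1/2·x: (7/5, -24/5) → (7/5, -41/10)
T4 reflect across x = 0: (7/5, -41/10) → (-7/5, -41/10)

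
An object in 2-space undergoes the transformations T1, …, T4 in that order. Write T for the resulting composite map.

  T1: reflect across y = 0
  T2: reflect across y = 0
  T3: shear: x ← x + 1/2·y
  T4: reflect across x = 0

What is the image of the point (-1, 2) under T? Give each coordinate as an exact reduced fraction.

T1 reflect across y = 0: (-1, 2) → (-1, -2)
T2 reflect across y = 0: (-1, -2) → (-1, 2)
T3 shear: x ← x + 1/2·y: (-1, 2) → (0, 2)
T4 reflect across x = 0: (0, 2) → (0, 2)

T(p) = (0, 2)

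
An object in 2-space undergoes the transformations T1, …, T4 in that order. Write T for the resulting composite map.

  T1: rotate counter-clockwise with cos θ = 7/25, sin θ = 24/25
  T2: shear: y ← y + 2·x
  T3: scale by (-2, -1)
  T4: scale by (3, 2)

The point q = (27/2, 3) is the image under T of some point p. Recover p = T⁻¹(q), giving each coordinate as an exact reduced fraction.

p = (9/4, 3)

T1 = [7/25 -24/25 0; 24/25 7/25 0; 0 0 1]
T2·T1 = [7/25 -24/25 0; 38/25 -41/25 0; 0 0 1]
T3·…·T1 = [-14/25 48/25 0; -38/25 41/25 0; 0 0 1]
T4·…·T1 = [-42/25 144/25 0; -76/25 82/25 0; 0 0 1]
det M = 12; M⁻¹ = [41/150 -12/25 0; 19/75 -7/50 0; 0 0 1]
M⁻¹ · (27/2, 3)ᵀ = (9/4, 3)ᵀ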